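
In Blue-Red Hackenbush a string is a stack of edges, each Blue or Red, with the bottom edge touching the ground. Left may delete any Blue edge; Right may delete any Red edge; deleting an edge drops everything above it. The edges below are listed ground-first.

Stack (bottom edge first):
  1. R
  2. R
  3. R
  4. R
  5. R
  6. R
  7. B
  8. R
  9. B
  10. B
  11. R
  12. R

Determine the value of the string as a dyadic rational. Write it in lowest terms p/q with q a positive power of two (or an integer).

Build G(s[:k]) for k = 1..12, string s = R R R R R R B R B B R R.
G(R) = { none | 0 } -> -1
G(RR) = { none | -1,0 } -> -2
G(RRR) = { none | -2,-1,0 } -> -3
G(RRRR) = { none | -3,-2,-1,0 } -> -4
G(RRRRR) = { none | -4,-3,-2,-1,0 } -> -5
G(RRRRRR) = { none | -5,-4,-3,-2,-1,0 } -> -6
G(RRRRRRB) = { -6 | -5,-4,-3,-2,-1,0 } -> -11/2
G(RRRRRRBR) = { -6 | -11/2,-5,-4,-3,-2,-1,0 } -> -23/4
G(RRRRRRBRB) = { -6,-23/4 | -11/2,-5,-4,-3,-2,-1,0 } -> -45/8
G(RRRRRRBRBB) = { -6,-23/4,-45/8 | -11/2,-5,-4,-3,-2,-1,0 } -> -89/16
G(RRRRRRBRBBR) = { -6,-23/4,-45/8 | -89/16,-11/2,-5,-4,-3,-2,-1,0 } -> -179/32
G(RRRRRRBRBBRR) = { -6,-23/4,-45/8 | -179/32,-89/16,-11/2,-5,-4,-3,-2,-1,0 } -> -359/64

-359/64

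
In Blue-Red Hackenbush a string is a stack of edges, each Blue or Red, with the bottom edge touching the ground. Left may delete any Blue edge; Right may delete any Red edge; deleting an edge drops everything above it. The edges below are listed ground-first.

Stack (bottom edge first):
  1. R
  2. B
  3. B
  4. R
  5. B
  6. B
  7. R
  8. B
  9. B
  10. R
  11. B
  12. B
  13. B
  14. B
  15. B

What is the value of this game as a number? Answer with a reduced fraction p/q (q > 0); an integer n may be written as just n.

Build v(s[:k]) for k = 1..15, string s = R B B R B B R B B R B B B B B.
1 of 15 · R · max L −∞ · min R 0 ⇒ -1
2 of 15 · RB · max L -1 · min R 0 ⇒ -1/2
3 of 15 · RBB · max L -1/2 · min R 0 ⇒ -1/4
4 of 15 · RBBR · max L -1/2 · min R -1/4 ⇒ -3/8
5 of 15 · RBBRB · max L -3/8 · min R -1/4 ⇒ -5/16
6 of 15 · RBBRBB · max L -5/16 · min R -1/4 ⇒ -9/32
7 of 15 · RBBRBBR · max L -5/16 · min R -9/32 ⇒ -19/64
8 of 15 · RBBRBBRB · max L -19/64 · min R -9/32 ⇒ -37/128
9 of 15 · RBBRBBRBB · max L -37/128 · min R -9/32 ⇒ -73/256
10 of 15 · RBBRBBRBBR · max L -37/128 · min R -73/256 ⇒ -147/512
11 of 15 · RBBRBBRBBRB · max L -147/512 · min R -73/256 ⇒ -293/1024
12 of 15 · RBBRBBRBBRBB · max L -293/1024 · min R -73/256 ⇒ -585/2048
13 of 15 · RBBRBBRBBRBBB · max L -585/2048 · min R -73/256 ⇒ -1169/4096
14 of 15 · RBBRBBRBBRBBBB · max L -1169/4096 · min R -73/256 ⇒ -2337/8192
15 of 15 · RBBRBBRBBRBBBBB · max L -2337/8192 · min R -73/256 ⇒ -4673/16384

-4673/16384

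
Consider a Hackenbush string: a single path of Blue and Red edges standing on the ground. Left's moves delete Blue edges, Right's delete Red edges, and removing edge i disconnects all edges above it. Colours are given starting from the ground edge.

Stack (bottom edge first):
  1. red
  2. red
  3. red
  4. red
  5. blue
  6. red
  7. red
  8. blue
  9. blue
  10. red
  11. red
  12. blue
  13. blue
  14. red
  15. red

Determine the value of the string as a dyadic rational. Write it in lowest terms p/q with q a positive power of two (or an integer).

-7783/2048

edge 1 of 15 (red): { (no moves) | 0 } gives -1
edge 2 of 15 (red): { (no moves) | -1; 0 } gives -2
edge 3 of 15 (red): { (no moves) | -2; -1; 0 } gives -3
edge 4 of 15 (red): { (no moves) | -3; -2; -1; 0 } gives -4
edge 5 of 15 (blue): { -4 | -3; -2; -1; 0 } gives -7/2
edge 6 of 15 (red): { -4 | -7/2; -3; -2; -1; 0 } gives -15/4
edge 7 of 15 (red): { -4 | -15/4; -7/2; -3; -2; -1; 0 } gives -31/8
edge 8 of 15 (blue): { -4; -31/8 | -15/4; -7/2; -3; -2; -1; 0 } gives -61/16
edge 9 of 15 (blue): { -4; -31/8; -61/16 | -15/4; -7/2; -3; -2; -1; 0 } gives -121/32
edge 10 of 15 (red): { -4; -31/8; -61/16 | -121/32; -15/4; -7/2; -3; -2; -1; 0 } gives -243/64
edge 11 of 15 (red): { -4; -31/8; -61/16 | -243/64; -121/32; -15/4; -7/2; -3; -2; -1; 0 } gives -487/128
edge 12 of 15 (blue): { -4; -31/8; -61/16; -487/128 | -243/64; -121/32; -15/4; -7/2; -3; -2; -1; 0 } gives -973/256
edge 13 of 15 (blue): { -4; -31/8; -61/16; -487/128; -973/256 | -243/64; -121/32; -15/4; -7/2; -3; -2; -1; 0 } gives -1945/512
edge 14 of 15 (red): { -4; -31/8; -61/16; -487/128; -973/256 | -1945/512; -243/64; -121/32; -15/4; -7/2; -3; -2; -1; 0 } gives -3891/1024
edge 15 of 15 (red): { -4; -31/8; -61/16; -487/128; -973/256 | -3891/1024; -1945/512; -243/64; -121/32; -15/4; -7/2; -3; -2; -1; 0 } gives -7783/2048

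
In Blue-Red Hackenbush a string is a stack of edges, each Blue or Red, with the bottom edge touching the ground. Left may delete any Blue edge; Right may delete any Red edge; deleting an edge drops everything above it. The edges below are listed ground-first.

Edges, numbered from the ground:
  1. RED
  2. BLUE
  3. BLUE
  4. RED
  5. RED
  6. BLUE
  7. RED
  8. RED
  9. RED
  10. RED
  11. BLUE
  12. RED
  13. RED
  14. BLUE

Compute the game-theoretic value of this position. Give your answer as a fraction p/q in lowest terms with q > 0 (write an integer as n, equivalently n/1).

Recurse on prefixes of the 14-edge string RED BLUE BLUE RED RED BLUE RED RED RED RED BLUE RED RED BLUE:
edge 1 of 14 (RED): {  | 0 } so -1
edge 2 of 14 (BLUE): { -1 | 0 } so -1/2
edge 3 of 14 (BLUE): { -1; -1/2 | 0 } so -1/4
edge 4 of 14 (RED): { -1; -1/2 | -1/4; 0 } so -3/8
edge 5 of 14 (RED): { -1; -1/2 | -3/8; -1/4; 0 } so -7/16
edge 6 of 14 (BLUE): { -1; -1/2; -7/16 | -3/8; -1/4; 0 } so -13/32
edge 7 of 14 (RED): { -1; -1/2; -7/16 | -13/32; -3/8; -1/4; 0 } so -27/64
edge 8 of 14 (RED): { -1; -1/2; -7/16 | -27/64; -13/32; -3/8; -1/4; 0 } so -55/128
edge 9 of 14 (RED): { -1; -1/2; -7/16 | -55/128; -27/64; -13/32; -3/8; -1/4; 0 } so -111/256
edge 10 of 14 (RED): { -1; -1/2; -7/16 | -111/256; -55/128; -27/64; -13/32; -3/8; -1/4; 0 } so -223/512
edge 11 of 14 (BLUE): { -1; -1/2; -7/16; -223/512 | -111/256; -55/128; -27/64; -13/32; -3/8; -1/4; 0 } so -445/1024
edge 12 of 14 (RED): { -1; -1/2; -7/16; -223/512 | -445/1024; -111/256; -55/128; -27/64; -13/32; -3/8; -1/4; 0 } so -891/2048
edge 13 of 14 (RED): { -1; -1/2; -7/16; -223/512 | -891/2048; -445/1024; -111/256; -55/128; -27/64; -13/32; -3/8; -1/4; 0 } so -1783/4096
edge 14 of 14 (BLUE): { -1; -1/2; -7/16; -223/512; -1783/4096 | -891/2048; -445/1024; -111/256; -55/128; -27/64; -13/32; -3/8; -1/4; 0 } so -3565/8192

-3565/8192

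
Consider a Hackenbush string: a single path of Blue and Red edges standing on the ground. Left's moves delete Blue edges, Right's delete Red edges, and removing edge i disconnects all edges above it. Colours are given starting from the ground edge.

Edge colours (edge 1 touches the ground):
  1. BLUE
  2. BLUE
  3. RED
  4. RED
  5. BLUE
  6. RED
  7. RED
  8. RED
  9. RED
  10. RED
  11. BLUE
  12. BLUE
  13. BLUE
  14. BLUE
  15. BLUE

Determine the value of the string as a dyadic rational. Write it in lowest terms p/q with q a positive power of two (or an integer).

Recurse on prefixes of the 15-edge string BLUE BLUE RED RED BLUE RED RED RED RED RED BLUE BLUE BLUE BLUE BLUE:
1 of 15 · B · max L 0 · min R +∞ so 1
2 of 15 · BB · max L 1 · min R +∞ so 2
3 of 15 · BBR · max L 1 · min R 2 so 3/2
4 of 15 · BBRR · max L 1 · min R 3/2 so 5/4
5 of 15 · BBRRB · max L 5/4 · min R 3/2 so 11/8
6 of 15 · BBRRBR · max L 5/4 · min R 11/8 so 21/16
7 of 15 · BBRRBRR · max L 5/4 · min R 21/16 so 41/32
8 of 15 · BBRRBRRR · max L 5/4 · min R 41/32 so 81/64
9 of 15 · BBRRBRRRR · max L 5/4 · min R 81/64 so 161/128
10 of 15 · BBRRBRRRRR · max L 5/4 · min R 161/128 so 321/256
11 of 15 · BBRRBRRRRRB · max L 321/256 · min R 161/128 so 643/512
12 of 15 · BBRRBRRRRRBB · max L 643/512 · min R 161/128 so 1287/1024
13 of 15 · BBRRBRRRRRBBB · max L 1287/1024 · min R 161/128 so 2575/2048
14 of 15 · BBRRBRRRRRBBBB · max L 2575/2048 · min R 161/128 so 5151/4096
15 of 15 · BBRRBRRRRRBBBBB · max L 5151/4096 · min R 161/128 so 10303/8192

10303/8192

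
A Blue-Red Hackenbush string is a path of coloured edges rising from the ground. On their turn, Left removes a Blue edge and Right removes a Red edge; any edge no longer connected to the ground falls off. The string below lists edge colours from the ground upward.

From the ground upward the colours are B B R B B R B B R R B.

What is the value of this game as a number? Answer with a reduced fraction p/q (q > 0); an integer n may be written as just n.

step 1: add B to get B; options L={ 0 } R={  } → 1
step 2: add B to get BB; options L={ 0 1 } R={  } → 2
step 3: add R to get BBR; options L={ 0 1 } R={ 2 } → 3/2
step 4: add B to get BBRB; options L={ 0 1 3/2 } R={ 2 } → 7/4
step 5: add B to get BBRBB; options L={ 0 1 3/2 7/4 } R={ 2 } → 15/8
step 6: add R to get BBRBBR; options L={ 0 1 3/2 7/4 } R={ 15/8 2 } → 29/16
step 7: add B to get BBRBBRB; options L={ 0 1 3/2 7/4 29/16 } R={ 15/8 2 } → 59/32
step 8: add B to get BBRBBRBB; options L={ 0 1 3/2 7/4 29/16 59/32 } R={ 15/8 2 } → 119/64
step 9: add R to get BBRBBRBBR; options L={ 0 1 3/2 7/4 29/16 59/32 } R={ 119/64 15/8 2 } → 237/128
step 10: add R to get BBRBBRBBRR; options L={ 0 1 3/2 7/4 29/16 59/32 } R={ 237/128 119/64 15/8 2 } → 473/256
step 11: add B to get BBRBBRBBRRB; options L={ 0 1 3/2 7/4 29/16 59/32 473/256 } R={ 237/128 119/64 15/8 2 } → 947/512

947/512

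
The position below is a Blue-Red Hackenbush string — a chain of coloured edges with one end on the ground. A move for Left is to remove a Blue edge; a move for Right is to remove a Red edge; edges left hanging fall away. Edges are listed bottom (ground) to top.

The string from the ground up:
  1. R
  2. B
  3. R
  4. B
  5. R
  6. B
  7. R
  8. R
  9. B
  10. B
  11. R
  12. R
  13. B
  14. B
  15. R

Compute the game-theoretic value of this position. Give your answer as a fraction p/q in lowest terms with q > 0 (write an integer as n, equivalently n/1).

-11059/16384

edge 1 of 15 (R): { ∅ | 0 } → -1
edge 2 of 15 (B): { -1 | 0 } → -1/2
edge 3 of 15 (R): { -1 | -1/2; 0 } → -3/4
edge 4 of 15 (B): { -1; -3/4 | -1/2; 0 } → -5/8
edge 5 of 15 (R): { -1; -3/4 | -5/8; -1/2; 0 } → -11/16
edge 6 of 15 (B): { -1; -3/4; -11/16 | -5/8; -1/2; 0 } → -21/32
edge 7 of 15 (R): { -1; -3/4; -11/16 | -21/32; -5/8; -1/2; 0 } → -43/64
edge 8 of 15 (R): { -1; -3/4; -11/16 | -43/64; -21/32; -5/8; -1/2; 0 } → -87/128
edge 9 of 15 (B): { -1; -3/4; -11/16; -87/128 | -43/64; -21/32; -5/8; -1/2; 0 } → -173/256
edge 10 of 15 (B): { -1; -3/4; -11/16; -87/128; -173/256 | -43/64; -21/32; -5/8; -1/2; 0 } → -345/512
edge 11 of 15 (R): { -1; -3/4; -11/16; -87/128; -173/256 | -345/512; -43/64; -21/32; -5/8; -1/2; 0 } → -691/1024
edge 12 of 15 (R): { -1; -3/4; -11/16; -87/128; -173/256 | -691/1024; -345/512; -43/64; -21/32; -5/8; -1/2; 0 } → -1383/2048
edge 13 of 15 (B): { -1; -3/4; -11/16; -87/128; -173/256; -1383/2048 | -691/1024; -345/512; -43/64; -21/32; -5/8; -1/2; 0 } → -2765/4096
edge 14 of 15 (B): { -1; -3/4; -11/16; -87/128; -173/256; -1383/2048; -2765/4096 | -691/1024; -345/512; -43/64; -21/32; -5/8; -1/2; 0 } → -5529/8192
edge 15 of 15 (R): { -1; -3/4; -11/16; -87/128; -173/256; -1383/2048; -2765/4096 | -5529/8192; -691/1024; -345/512; -43/64; -21/32; -5/8; -1/2; 0 } → -11059/16384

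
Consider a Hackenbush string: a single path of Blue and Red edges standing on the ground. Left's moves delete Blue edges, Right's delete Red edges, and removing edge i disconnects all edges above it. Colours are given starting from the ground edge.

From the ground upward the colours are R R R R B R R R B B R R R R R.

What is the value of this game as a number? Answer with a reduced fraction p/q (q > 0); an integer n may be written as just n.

Recurse on prefixes of the 15-edge string R R R R B R R R B B R R R R R:
step 1: add R to get R; options L={  } R={ 0 } = -1
step 2: add R to get RR; options L={  } R={ -1 0 } = -2
step 3: add R to get RRR; options L={  } R={ -2 -1 0 } = -3
step 4: add R to get RRRR; options L={  } R={ -3 -2 -1 0 } = -4
step 5: add B to get RRRRB; options L={ -4 } R={ -3 -2 -1 0 } = -7/2
step 6: add R to get RRRRBR; options L={ -4 } R={ -7/2 -3 -2 -1 0 } = -15/4
step 7: add R to get RRRRBRR; options L={ -4 } R={ -15/4 -7/2 -3 -2 -1 0 } = -31/8
step 8: add R to get RRRRBRRR; options L={ -4 } R={ -31/8 -15/4 -7/2 -3 -2 -1 0 } = -63/16
step 9: add B to get RRRRBRRRB; options L={ -4 -63/16 } R={ -31/8 -15/4 -7/2 -3 -2 -1 0 } = -125/32
step 10: add B to get RRRRBRRRBB; options L={ -4 -63/16 -125/32 } R={ -31/8 -15/4 -7/2 -3 -2 -1 0 } = -249/64
step 11: add R to get RRRRBRRRBBR; options L={ -4 -63/16 -125/32 } R={ -249/64 -31/8 -15/4 -7/2 -3 -2 -1 0 } = -499/128
step 12: add R to get RRRRBRRRBBRR; options L={ -4 -63/16 -125/32 } R={ -499/128 -249/64 -31/8 -15/4 -7/2 -3 -2 -1 0 } = -999/256
step 13: add R to get RRRRBRRRBBRRR; options L={ -4 -63/16 -125/32 } R={ -999/256 -499/128 -249/64 -31/8 -15/4 -7/2 -3 -2 -1 0 } = -1999/512
step 14: add R to get RRRRBRRRBBRRRR; options L={ -4 -63/16 -125/32 } R={ -1999/512 -999/256 -499/128 -249/64 -31/8 -15/4 -7/2 -3 -2 -1 0 } = -3999/1024
step 15: add R to get RRRRBRRRBBRRRRR; options L={ -4 -63/16 -125/32 } R={ -3999/1024 -1999/512 -999/256 -499/128 -249/64 -31/8 -15/4 -7/2 -3 -2 -1 0 } = -7999/2048

-7999/2048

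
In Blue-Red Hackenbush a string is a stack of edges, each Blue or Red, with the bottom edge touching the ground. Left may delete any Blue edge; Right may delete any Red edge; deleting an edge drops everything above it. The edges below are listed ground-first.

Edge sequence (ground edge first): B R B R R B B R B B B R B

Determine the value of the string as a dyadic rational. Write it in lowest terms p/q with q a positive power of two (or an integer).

2491/4096

edge 1 of 13 (B): { 0 | none } = 1
edge 2 of 13 (R): { 0 | 1 } = 1/2
edge 3 of 13 (B): { 0; 1/2 | 1 } = 3/4
edge 4 of 13 (R): { 0; 1/2 | 3/4; 1 } = 5/8
edge 5 of 13 (R): { 0; 1/2 | 5/8; 3/4; 1 } = 9/16
edge 6 of 13 (B): { 0; 1/2; 9/16 | 5/8; 3/4; 1 } = 19/32
edge 7 of 13 (B): { 0; 1/2; 9/16; 19/32 | 5/8; 3/4; 1 } = 39/64
edge 8 of 13 (R): { 0; 1/2; 9/16; 19/32 | 39/64; 5/8; 3/4; 1 } = 77/128
edge 9 of 13 (B): { 0; 1/2; 9/16; 19/32; 77/128 | 39/64; 5/8; 3/4; 1 } = 155/256
edge 10 of 13 (B): { 0; 1/2; 9/16; 19/32; 77/128; 155/256 | 39/64; 5/8; 3/4; 1 } = 311/512
edge 11 of 13 (B): { 0; 1/2; 9/16; 19/32; 77/128; 155/256; 311/512 | 39/64; 5/8; 3/4; 1 } = 623/1024
edge 12 of 13 (R): { 0; 1/2; 9/16; 19/32; 77/128; 155/256; 311/512 | 623/1024; 39/64; 5/8; 3/4; 1 } = 1245/2048
edge 13 of 13 (B): { 0; 1/2; 9/16; 19/32; 77/128; 155/256; 311/512; 1245/2048 | 623/1024; 39/64; 5/8; 3/4; 1 } = 2491/4096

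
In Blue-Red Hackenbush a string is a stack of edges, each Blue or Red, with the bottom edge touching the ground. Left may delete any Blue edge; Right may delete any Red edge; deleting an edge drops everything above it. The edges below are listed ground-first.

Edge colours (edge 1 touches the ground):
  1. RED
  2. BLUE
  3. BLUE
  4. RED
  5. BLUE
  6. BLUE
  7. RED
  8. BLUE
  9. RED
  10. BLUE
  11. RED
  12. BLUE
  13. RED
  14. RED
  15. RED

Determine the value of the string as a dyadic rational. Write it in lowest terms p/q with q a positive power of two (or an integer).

-4783/16384

edge 1 of 15 (RED): { none | 0 } — -1
edge 2 of 15 (BLUE): { -1 | 0 } — -1/2
edge 3 of 15 (BLUE): { -1; -1/2 | 0 } — -1/4
edge 4 of 15 (RED): { -1; -1/2 | -1/4; 0 } — -3/8
edge 5 of 15 (BLUE): { -1; -1/2; -3/8 | -1/4; 0 } — -5/16
edge 6 of 15 (BLUE): { -1; -1/2; -3/8; -5/16 | -1/4; 0 } — -9/32
edge 7 of 15 (RED): { -1; -1/2; -3/8; -5/16 | -9/32; -1/4; 0 } — -19/64
edge 8 of 15 (BLUE): { -1; -1/2; -3/8; -5/16; -19/64 | -9/32; -1/4; 0 } — -37/128
edge 9 of 15 (RED): { -1; -1/2; -3/8; -5/16; -19/64 | -37/128; -9/32; -1/4; 0 } — -75/256
edge 10 of 15 (BLUE): { -1; -1/2; -3/8; -5/16; -19/64; -75/256 | -37/128; -9/32; -1/4; 0 } — -149/512
edge 11 of 15 (RED): { -1; -1/2; -3/8; -5/16; -19/64; -75/256 | -149/512; -37/128; -9/32; -1/4; 0 } — -299/1024
edge 12 of 15 (BLUE): { -1; -1/2; -3/8; -5/16; -19/64; -75/256; -299/1024 | -149/512; -37/128; -9/32; -1/4; 0 } — -597/2048
edge 13 of 15 (RED): { -1; -1/2; -3/8; -5/16; -19/64; -75/256; -299/1024 | -597/2048; -149/512; -37/128; -9/32; -1/4; 0 } — -1195/4096
edge 14 of 15 (RED): { -1; -1/2; -3/8; -5/16; -19/64; -75/256; -299/1024 | -1195/4096; -597/2048; -149/512; -37/128; -9/32; -1/4; 0 } — -2391/8192
edge 15 of 15 (RED): { -1; -1/2; -3/8; -5/16; -19/64; -75/256; -299/1024 | -2391/8192; -1195/4096; -597/2048; -149/512; -37/128; -9/32; -1/4; 0 } — -4783/16384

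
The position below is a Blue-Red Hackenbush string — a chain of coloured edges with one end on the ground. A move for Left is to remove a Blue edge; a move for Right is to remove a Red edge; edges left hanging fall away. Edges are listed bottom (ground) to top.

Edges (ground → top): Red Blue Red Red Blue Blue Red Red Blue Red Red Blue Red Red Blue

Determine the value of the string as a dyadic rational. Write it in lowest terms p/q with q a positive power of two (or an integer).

v_1 [R]  L=[]  R=[0]  gives -1
v_2 [RB]  L=[-1]  R=[0]  gives -1/2
v_3 [RBR]  L=[-1]  R=[-1/2; 0]  gives -3/4
v_4 [RBRR]  L=[-1]  R=[-3/4; -1/2; 0]  gives -7/8
v_5 [RBRRB]  L=[-1; -7/8]  R=[-3/4; -1/2; 0]  gives -13/16
v_6 [RBRRBB]  L=[-1; -7/8; -13/16]  R=[-3/4; -1/2; 0]  gives -25/32
v_7 [RBRRBBR]  L=[-1; -7/8; -13/16]  R=[-25/32; -3/4; -1/2; 0]  gives -51/64
v_8 [RBRRBBRR]  L=[-1; -7/8; -13/16]  R=[-51/64; -25/32; -3/4; -1/2; 0]  gives -103/128
v_9 [RBRRBBRRB]  L=[-1; -7/8; -13/16; -103/128]  R=[-51/64; -25/32; -3/4; -1/2; 0]  gives -205/256
v_10 [RBRRBBRRBR]  L=[-1; -7/8; -13/16; -103/128]  R=[-205/256; -51/64; -25/32; -3/4; -1/2; 0]  gives -411/512
v_11 [RBRRBBRRBRR]  L=[-1; -7/8; -13/16; -103/128]  R=[-411/512; -205/256; -51/64; -25/32; -3/4; -1/2; 0]  gives -823/1024
v_12 [RBRRBBRRBRRB]  L=[-1; -7/8; -13/16; -103/128; -823/1024]  R=[-411/512; -205/256; -51/64; -25/32; -3/4; -1/2; 0]  gives -1645/2048
v_13 [RBRRBBRRBRRBR]  L=[-1; -7/8; -13/16; -103/128; -823/1024]  R=[-1645/2048; -411/512; -205/256; -51/64; -25/32; -3/4; -1/2; 0]  gives -3291/4096
v_14 [RBRRBBRRBRRBRR]  L=[-1; -7/8; -13/16; -103/128; -823/1024]  R=[-3291/4096; -1645/2048; -411/512; -205/256; -51/64; -25/32; -3/4; -1/2; 0]  gives -6583/8192
v_15 [RBRRBBRRBRRBRRB]  L=[-1; -7/8; -13/16; -103/128; -823/1024; -6583/8192]  R=[-3291/4096; -1645/2048; -411/512; -205/256; -51/64; -25/32; -3/4; -1/2; 0]  gives -13165/16384

-13165/16384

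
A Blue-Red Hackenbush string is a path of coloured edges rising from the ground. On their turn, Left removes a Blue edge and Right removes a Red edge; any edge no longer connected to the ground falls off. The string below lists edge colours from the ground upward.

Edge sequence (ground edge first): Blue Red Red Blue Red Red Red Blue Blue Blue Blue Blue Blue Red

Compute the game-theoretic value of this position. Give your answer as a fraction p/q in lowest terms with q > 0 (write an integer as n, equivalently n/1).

Build v(s[:k]) for k = 1..14, string s = Blue Red Red Blue Red Red Red Blue Blue Blue Blue Blue Blue Red.
edge 1 of 14 (Blue): { 0 | ∅ } gives 1
edge 2 of 14 (Red): { 0 | 1 } gives 1/2
edge 3 of 14 (Red): { 0 | 1/2 1 } gives 1/4
edge 4 of 14 (Blue): { 0 1/4 | 1/2 1 } gives 3/8
edge 5 of 14 (Red): { 0 1/4 | 3/8 1/2 1 } gives 5/16
edge 6 of 14 (Red): { 0 1/4 | 5/16 3/8 1/2 1 } gives 9/32
edge 7 of 14 (Red): { 0 1/4 | 9/32 5/16 3/8 1/2 1 } gives 17/64
edge 8 of 14 (Blue): { 0 1/4 17/64 | 9/32 5/16 3/8 1/2 1 } gives 35/128
edge 9 of 14 (Blue): { 0 1/4 17/64 35/128 | 9/32 5/16 3/8 1/2 1 } gives 71/256
edge 10 of 14 (Blue): { 0 1/4 17/64 35/128 71/256 | 9/32 5/16 3/8 1/2 1 } gives 143/512
edge 11 of 14 (Blue): { 0 1/4 17/64 35/128 71/256 143/512 | 9/32 5/16 3/8 1/2 1 } gives 287/1024
edge 12 of 14 (Blue): { 0 1/4 17/64 35/128 71/256 143/512 287/1024 | 9/32 5/16 3/8 1/2 1 } gives 575/2048
edge 13 of 14 (Blue): { 0 1/4 17/64 35/128 71/256 143/512 287/1024 575/2048 | 9/32 5/16 3/8 1/2 1 } gives 1151/4096
edge 14 of 14 (Red): { 0 1/4 17/64 35/128 71/256 143/512 287/1024 575/2048 | 1151/4096 9/32 5/16 3/8 1/2 1 } gives 2301/8192

2301/8192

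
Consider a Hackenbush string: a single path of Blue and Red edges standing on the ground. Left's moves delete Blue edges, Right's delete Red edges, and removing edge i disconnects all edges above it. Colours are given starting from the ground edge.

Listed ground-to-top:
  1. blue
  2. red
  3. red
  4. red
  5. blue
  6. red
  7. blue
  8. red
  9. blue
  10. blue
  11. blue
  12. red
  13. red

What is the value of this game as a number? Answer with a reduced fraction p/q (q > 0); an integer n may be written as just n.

Prefix values for blue red red red blue red blue red blue blue blue red red via {L|R} + simplicity:
step 1: add blue to get b; options L={ 0 } R={ ∅ } -> 1
step 2: add red to get br; options L={ 0 } R={ 1 } -> 1/2
step 3: add red to get brr; options L={ 0 } R={ 1/2; 1 } -> 1/4
step 4: add red to get brrr; options L={ 0 } R={ 1/4; 1/2; 1 } -> 1/8
step 5: add blue to get brrrb; options L={ 0; 1/8 } R={ 1/4; 1/2; 1 } -> 3/16
step 6: add red to get brrrbr; options L={ 0; 1/8 } R={ 3/16; 1/4; 1/2; 1 } -> 5/32
step 7: add blue to get brrrbrb; options L={ 0; 1/8; 5/32 } R={ 3/16; 1/4; 1/2; 1 } -> 11/64
step 8: add red to get brrrbrbr; options L={ 0; 1/8; 5/32 } R={ 11/64; 3/16; 1/4; 1/2; 1 } -> 21/128
step 9: add blue to get brrrbrbrb; options L={ 0; 1/8; 5/32; 21/128 } R={ 11/64; 3/16; 1/4; 1/2; 1 } -> 43/256
step 10: add blue to get brrrbrbrbb; options L={ 0; 1/8; 5/32; 21/128; 43/256 } R={ 11/64; 3/16; 1/4; 1/2; 1 } -> 87/512
step 11: add blue to get brrrbrbrbbb; options L={ 0; 1/8; 5/32; 21/128; 43/256; 87/512 } R={ 11/64; 3/16; 1/4; 1/2; 1 } -> 175/1024
step 12: add red to get brrrbrbrbbbr; options L={ 0; 1/8; 5/32; 21/128; 43/256; 87/512 } R={ 175/1024; 11/64; 3/16; 1/4; 1/2; 1 } -> 349/2048
step 13: add red to get brrrbrbrbbbrr; options L={ 0; 1/8; 5/32; 21/128; 43/256; 87/512 } R={ 349/2048; 175/1024; 11/64; 3/16; 1/4; 1/2; 1 } -> 697/4096

697/4096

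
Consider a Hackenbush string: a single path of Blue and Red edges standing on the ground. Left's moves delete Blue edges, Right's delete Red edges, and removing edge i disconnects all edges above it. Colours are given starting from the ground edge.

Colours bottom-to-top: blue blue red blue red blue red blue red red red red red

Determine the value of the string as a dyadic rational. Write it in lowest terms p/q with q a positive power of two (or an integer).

3393/2048

Build value(s[:k]) for k = 1..13, string s = blue blue red blue red blue red blue red red red red red.
step 1: add blue to get b; options L={ 0 } R={ — } → 1
step 2: add blue to get bb; options L={ 0, 1 } R={ — } → 2
step 3: add red to get bbr; options L={ 0, 1 } R={ 2 } → 3/2
step 4: add blue to get bbrb; options L={ 0, 1, 3/2 } R={ 2 } → 7/4
step 5: add red to get bbrbr; options L={ 0, 1, 3/2 } R={ 7/4, 2 } → 13/8
step 6: add blue to get bbrbrb; options L={ 0, 1, 3/2, 13/8 } R={ 7/4, 2 } → 27/16
step 7: add red to get bbrbrbr; options L={ 0, 1, 3/2, 13/8 } R={ 27/16, 7/4, 2 } → 53/32
step 8: add blue to get bbrbrbrb; options L={ 0, 1, 3/2, 13/8, 53/32 } R={ 27/16, 7/4, 2 } → 107/64
step 9: add red to get bbrbrbrbr; options L={ 0, 1, 3/2, 13/8, 53/32 } R={ 107/64, 27/16, 7/4, 2 } → 213/128
step 10: add red to get bbrbrbrbrr; options L={ 0, 1, 3/2, 13/8, 53/32 } R={ 213/128, 107/64, 27/16, 7/4, 2 } → 425/256
step 11: add red to get bbrbrbrbrrr; options L={ 0, 1, 3/2, 13/8, 53/32 } R={ 425/256, 213/128, 107/64, 27/16, 7/4, 2 } → 849/512
step 12: add red to get bbrbrbrbrrrr; options L={ 0, 1, 3/2, 13/8, 53/32 } R={ 849/512, 425/256, 213/128, 107/64, 27/16, 7/4, 2 } → 1697/1024
step 13: add red to get bbrbrbrbrrrrr; options L={ 0, 1, 3/2, 13/8, 53/32 } R={ 1697/1024, 849/512, 425/256, 213/128, 107/64, 27/16, 7/4, 2 } → 3393/2048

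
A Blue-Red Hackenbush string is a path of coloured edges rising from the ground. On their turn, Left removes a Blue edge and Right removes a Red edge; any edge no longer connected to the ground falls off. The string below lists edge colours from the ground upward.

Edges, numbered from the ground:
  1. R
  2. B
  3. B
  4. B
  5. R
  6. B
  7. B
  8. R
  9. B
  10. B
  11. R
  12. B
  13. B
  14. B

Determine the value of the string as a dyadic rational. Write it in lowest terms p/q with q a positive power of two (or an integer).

-1169/8192

Build val(s[:k]) for k = 1..14, string s = R B B B R B B R B B R B B B.
edge 1 of 14 (R): { · | 0 } = -1
edge 2 of 14 (B): { -1 | 0 } = -1/2
edge 3 of 14 (B): { -1,-1/2 | 0 } = -1/4
edge 4 of 14 (B): { -1,-1/2,-1/4 | 0 } = -1/8
edge 5 of 14 (R): { -1,-1/2,-1/4 | -1/8,0 } = -3/16
edge 6 of 14 (B): { -1,-1/2,-1/4,-3/16 | -1/8,0 } = -5/32
edge 7 of 14 (B): { -1,-1/2,-1/4,-3/16,-5/32 | -1/8,0 } = -9/64
edge 8 of 14 (R): { -1,-1/2,-1/4,-3/16,-5/32 | -9/64,-1/8,0 } = -19/128
edge 9 of 14 (B): { -1,-1/2,-1/4,-3/16,-5/32,-19/128 | -9/64,-1/8,0 } = -37/256
edge 10 of 14 (B): { -1,-1/2,-1/4,-3/16,-5/32,-19/128,-37/256 | -9/64,-1/8,0 } = -73/512
edge 11 of 14 (R): { -1,-1/2,-1/4,-3/16,-5/32,-19/128,-37/256 | -73/512,-9/64,-1/8,0 } = -147/1024
edge 12 of 14 (B): { -1,-1/2,-1/4,-3/16,-5/32,-19/128,-37/256,-147/1024 | -73/512,-9/64,-1/8,0 } = -293/2048
edge 13 of 14 (B): { -1,-1/2,-1/4,-3/16,-5/32,-19/128,-37/256,-147/1024,-293/2048 | -73/512,-9/64,-1/8,0 } = -585/4096
edge 14 of 14 (B): { -1,-1/2,-1/4,-3/16,-5/32,-19/128,-37/256,-147/1024,-293/2048,-585/4096 | -73/512,-9/64,-1/8,0 } = -1169/8192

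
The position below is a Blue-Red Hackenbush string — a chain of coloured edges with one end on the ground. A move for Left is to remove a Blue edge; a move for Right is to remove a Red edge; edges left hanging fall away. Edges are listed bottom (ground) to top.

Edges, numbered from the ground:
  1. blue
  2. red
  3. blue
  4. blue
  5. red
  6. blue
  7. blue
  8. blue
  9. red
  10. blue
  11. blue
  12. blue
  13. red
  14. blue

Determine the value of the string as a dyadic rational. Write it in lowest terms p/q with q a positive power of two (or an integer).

7099/8192

edge 1 of 14 (blue): { 0 | · } so 1
edge 2 of 14 (red): { 0 | 1 } so 1/2
edge 3 of 14 (blue): { 0,1/2 | 1 } so 3/4
edge 4 of 14 (blue): { 0,1/2,3/4 | 1 } so 7/8
edge 5 of 14 (red): { 0,1/2,3/4 | 7/8,1 } so 13/16
edge 6 of 14 (blue): { 0,1/2,3/4,13/16 | 7/8,1 } so 27/32
edge 7 of 14 (blue): { 0,1/2,3/4,13/16,27/32 | 7/8,1 } so 55/64
edge 8 of 14 (blue): { 0,1/2,3/4,13/16,27/32,55/64 | 7/8,1 } so 111/128
edge 9 of 14 (red): { 0,1/2,3/4,13/16,27/32,55/64 | 111/128,7/8,1 } so 221/256
edge 10 of 14 (blue): { 0,1/2,3/4,13/16,27/32,55/64,221/256 | 111/128,7/8,1 } so 443/512
edge 11 of 14 (blue): { 0,1/2,3/4,13/16,27/32,55/64,221/256,443/512 | 111/128,7/8,1 } so 887/1024
edge 12 of 14 (blue): { 0,1/2,3/4,13/16,27/32,55/64,221/256,443/512,887/1024 | 111/128,7/8,1 } so 1775/2048
edge 13 of 14 (red): { 0,1/2,3/4,13/16,27/32,55/64,221/256,443/512,887/1024 | 1775/2048,111/128,7/8,1 } so 3549/4096
edge 14 of 14 (blue): { 0,1/2,3/4,13/16,27/32,55/64,221/256,443/512,887/1024,3549/4096 | 1775/2048,111/128,7/8,1 } so 7099/8192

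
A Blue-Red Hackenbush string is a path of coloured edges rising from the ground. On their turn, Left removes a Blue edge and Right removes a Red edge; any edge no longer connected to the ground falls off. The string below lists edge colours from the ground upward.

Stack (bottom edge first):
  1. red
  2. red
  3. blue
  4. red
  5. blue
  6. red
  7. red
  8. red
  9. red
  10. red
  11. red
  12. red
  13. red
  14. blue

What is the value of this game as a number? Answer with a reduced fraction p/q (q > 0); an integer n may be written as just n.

Prefix values for red red blue red blue red red red red red red red red blue via {L|R} + simplicity:
step 1: add red to get r; options L={ (no moves) } R={ 0 } => -1
step 2: add red to get rr; options L={ (no moves) } R={ -1 0 } => -2
step 3: add blue to get rrb; options L={ -2 } R={ -1 0 } => -3/2
step 4: add red to get rrbr; options L={ -2 } R={ -3/2 -1 0 } => -7/4
step 5: add blue to get rrbrb; options L={ -2 -7/4 } R={ -3/2 -1 0 } => -13/8
step 6: add red to get rrbrbr; options L={ -2 -7/4 } R={ -13/8 -3/2 -1 0 } => -27/16
step 7: add red to get rrbrbrr; options L={ -2 -7/4 } R={ -27/16 -13/8 -3/2 -1 0 } => -55/32
step 8: add red to get rrbrbrrr; options L={ -2 -7/4 } R={ -55/32 -27/16 -13/8 -3/2 -1 0 } => -111/64
step 9: add red to get rrbrbrrrr; options L={ -2 -7/4 } R={ -111/64 -55/32 -27/16 -13/8 -3/2 -1 0 } => -223/128
step 10: add red to get rrbrbrrrrr; options L={ -2 -7/4 } R={ -223/128 -111/64 -55/32 -27/16 -13/8 -3/2 -1 0 } => -447/256
step 11: add red to get rrbrbrrrrrr; options L={ -2 -7/4 } R={ -447/256 -223/128 -111/64 -55/32 -27/16 -13/8 -3/2 -1 0 } => -895/512
step 12: add red to get rrbrbrrrrrrr; options L={ -2 -7/4 } R={ -895/512 -447/256 -223/128 -111/64 -55/32 -27/16 -13/8 -3/2 -1 0 } => -1791/1024
step 13: add red to get rrbrbrrrrrrrr; options L={ -2 -7/4 } R={ -1791/1024 -895/512 -447/256 -223/128 -111/64 -55/32 -27/16 -13/8 -3/2 -1 0 } => -3583/2048
step 14: add blue to get rrbrbrrrrrrrrb; options L={ -2 -7/4 -3583/2048 } R={ -1791/1024 -895/512 -447/256 -223/128 -111/64 -55/32 -27/16 -13/8 -3/2 -1 0 } => -7165/4096

-7165/4096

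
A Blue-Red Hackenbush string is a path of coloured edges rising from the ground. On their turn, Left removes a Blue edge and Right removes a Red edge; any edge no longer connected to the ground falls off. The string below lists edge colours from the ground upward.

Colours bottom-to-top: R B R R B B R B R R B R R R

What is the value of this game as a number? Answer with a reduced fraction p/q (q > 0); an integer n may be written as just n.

-6511/8192

val(R) = { ∅ | 0 } — -1
val(RB) = { -1 | 0 } — -1/2
val(RBR) = { -1 | -1/2; 0 } — -3/4
val(RBRR) = { -1 | -3/4; -1/2; 0 } — -7/8
val(RBRRB) = { -1; -7/8 | -3/4; -1/2; 0 } — -13/16
val(RBRRBB) = { -1; -7/8; -13/16 | -3/4; -1/2; 0 } — -25/32
val(RBRRBBR) = { -1; -7/8; -13/16 | -25/32; -3/4; -1/2; 0 } — -51/64
val(RBRRBBRB) = { -1; -7/8; -13/16; -51/64 | -25/32; -3/4; -1/2; 0 } — -101/128
val(RBRRBBRBR) = { -1; -7/8; -13/16; -51/64 | -101/128; -25/32; -3/4; -1/2; 0 } — -203/256
val(RBRRBBRBRR) = { -1; -7/8; -13/16; -51/64 | -203/256; -101/128; -25/32; -3/4; -1/2; 0 } — -407/512
val(RBRRBBRBRRB) = { -1; -7/8; -13/16; -51/64; -407/512 | -203/256; -101/128; -25/32; -3/4; -1/2; 0 } — -813/1024
val(RBRRBBRBRRBR) = { -1; -7/8; -13/16; -51/64; -407/512 | -813/1024; -203/256; -101/128; -25/32; -3/4; -1/2; 0 } — -1627/2048
val(RBRRBBRBRRBRR) = { -1; -7/8; -13/16; -51/64; -407/512 | -1627/2048; -813/1024; -203/256; -101/128; -25/32; -3/4; -1/2; 0 } — -3255/4096
val(RBRRBBRBRRBRRR) = { -1; -7/8; -13/16; -51/64; -407/512 | -3255/4096; -1627/2048; -813/1024; -203/256; -101/128; -25/32; -3/4; -1/2; 0 } — -6511/8192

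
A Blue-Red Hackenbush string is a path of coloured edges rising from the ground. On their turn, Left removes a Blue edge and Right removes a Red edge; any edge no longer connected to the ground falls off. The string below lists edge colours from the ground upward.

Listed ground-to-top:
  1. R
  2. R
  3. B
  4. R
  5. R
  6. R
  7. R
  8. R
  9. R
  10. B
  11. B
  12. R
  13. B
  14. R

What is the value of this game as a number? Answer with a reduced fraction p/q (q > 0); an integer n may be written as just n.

1 of 14 · R · max L −∞ · min R 0 so -1
2 of 14 · RR · max L −∞ · min R -1 so -2
3 of 14 · RRB · max L -2 · min R -1 so -3/2
4 of 14 · RRBR · max L -2 · min R -3/2 so -7/4
5 of 14 · RRBRR · max L -2 · min R -7/4 so -15/8
6 of 14 · RRBRRR · max L -2 · min R -15/8 so -31/16
7 of 14 · RRBRRRR · max L -2 · min R -31/16 so -63/32
8 of 14 · RRBRRRRR · max L -2 · min R -63/32 so -127/64
9 of 14 · RRBRRRRRR · max L -2 · min R -127/64 so -255/128
10 of 14 · RRBRRRRRRB · max L -255/128 · min R -127/64 so -509/256
11 of 14 · RRBRRRRRRBB · max L -509/256 · min R -127/64 so -1017/512
12 of 14 · RRBRRRRRRBBR · max L -509/256 · min R -1017/512 so -2035/1024
13 of 14 · RRBRRRRRRBBRB · max L -2035/1024 · min R -1017/512 so -4069/2048
14 of 14 · RRBRRRRRRBBRBR · max L -2035/1024 · min R -4069/2048 so -8139/4096

-8139/4096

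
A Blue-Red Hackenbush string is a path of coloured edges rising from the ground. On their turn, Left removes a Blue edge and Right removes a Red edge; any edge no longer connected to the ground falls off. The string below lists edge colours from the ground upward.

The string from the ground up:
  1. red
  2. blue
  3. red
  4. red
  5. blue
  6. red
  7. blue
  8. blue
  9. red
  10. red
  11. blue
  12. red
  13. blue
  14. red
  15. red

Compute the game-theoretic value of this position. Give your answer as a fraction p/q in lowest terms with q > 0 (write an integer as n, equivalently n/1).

-13527/16384

Recurse on prefixes of the 15-edge string red blue red red blue red blue blue red red blue red blue red red:
v_1 [r]  L=[—]  R=[0]  => -1
v_2 [rb]  L=[-1]  R=[0]  => -1/2
v_3 [rbr]  L=[-1]  R=[-1/2 0]  => -3/4
v_4 [rbrr]  L=[-1]  R=[-3/4 -1/2 0]  => -7/8
v_5 [rbrrb]  L=[-1 -7/8]  R=[-3/4 -1/2 0]  => -13/16
v_6 [rbrrbr]  L=[-1 -7/8]  R=[-13/16 -3/4 -1/2 0]  => -27/32
v_7 [rbrrbrb]  L=[-1 -7/8 -27/32]  R=[-13/16 -3/4 -1/2 0]  => -53/64
v_8 [rbrrbrbb]  L=[-1 -7/8 -27/32 -53/64]  R=[-13/16 -3/4 -1/2 0]  => -105/128
v_9 [rbrrbrbbr]  L=[-1 -7/8 -27/32 -53/64]  R=[-105/128 -13/16 -3/4 -1/2 0]  => -211/256
v_10 [rbrrbrbbrr]  L=[-1 -7/8 -27/32 -53/64]  R=[-211/256 -105/128 -13/16 -3/4 -1/2 0]  => -423/512
v_11 [rbrrbrbbrrb]  L=[-1 -7/8 -27/32 -53/64 -423/512]  R=[-211/256 -105/128 -13/16 -3/4 -1/2 0]  => -845/1024
v_12 [rbrrbrbbrrbr]  L=[-1 -7/8 -27/32 -53/64 -423/512]  R=[-845/1024 -211/256 -105/128 -13/16 -3/4 -1/2 0]  => -1691/2048
v_13 [rbrrbrbbrrbrb]  L=[-1 -7/8 -27/32 -53/64 -423/512 -1691/2048]  R=[-845/1024 -211/256 -105/128 -13/16 -3/4 -1/2 0]  => -3381/4096
v_14 [rbrrbrbbrrbrbr]  L=[-1 -7/8 -27/32 -53/64 -423/512 -1691/2048]  R=[-3381/4096 -845/1024 -211/256 -105/128 -13/16 -3/4 -1/2 0]  => -6763/8192
v_15 [rbrrbrbbrrbrbrr]  L=[-1 -7/8 -27/32 -53/64 -423/512 -1691/2048]  R=[-6763/8192 -3381/4096 -845/1024 -211/256 -105/128 -13/16 -3/4 -1/2 0]  => -13527/16384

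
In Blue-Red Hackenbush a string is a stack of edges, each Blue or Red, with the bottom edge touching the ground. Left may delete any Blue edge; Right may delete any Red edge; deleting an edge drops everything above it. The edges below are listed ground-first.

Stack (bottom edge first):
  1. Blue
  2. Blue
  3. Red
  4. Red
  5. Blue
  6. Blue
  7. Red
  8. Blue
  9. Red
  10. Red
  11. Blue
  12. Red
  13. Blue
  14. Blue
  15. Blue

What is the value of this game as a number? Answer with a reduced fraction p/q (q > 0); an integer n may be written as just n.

11567/8192

Prefix values for Blue Blue Red Red Blue Blue Red Blue Red Red Blue Red Blue Blue Blue via {L|R} + simplicity:
B: Left { 0 }, Right { none } -> simplest 1
BB: Left { 0; 1 }, Right { none } -> simplest 2
BBR: Left { 0; 1 }, Right { 2 } -> simplest 3/2
BBRR: Left { 0; 1 }, Right { 3/2; 2 } -> simplest 5/4
BBRRB: Left { 0; 1; 5/4 }, Right { 3/2; 2 } -> simplest 11/8
BBRRBB: Left { 0; 1; 5/4; 11/8 }, Right { 3/2; 2 } -> simplest 23/16
BBRRBBR: Left { 0; 1; 5/4; 11/8 }, Right { 23/16; 3/2; 2 } -> simplest 45/32
BBRRBBRB: Left { 0; 1; 5/4; 11/8; 45/32 }, Right { 23/16; 3/2; 2 } -> simplest 91/64
BBRRBBRBR: Left { 0; 1; 5/4; 11/8; 45/32 }, Right { 91/64; 23/16; 3/2; 2 } -> simplest 181/128
BBRRBBRBRR: Left { 0; 1; 5/4; 11/8; 45/32 }, Right { 181/128; 91/64; 23/16; 3/2; 2 } -> simplest 361/256
BBRRBBRBRRB: Left { 0; 1; 5/4; 11/8; 45/32; 361/256 }, Right { 181/128; 91/64; 23/16; 3/2; 2 } -> simplest 723/512
BBRRBBRBRRBR: Left { 0; 1; 5/4; 11/8; 45/32; 361/256 }, Right { 723/512; 181/128; 91/64; 23/16; 3/2; 2 } -> simplest 1445/1024
BBRRBBRBRRBRB: Left { 0; 1; 5/4; 11/8; 45/32; 361/256; 1445/1024 }, Right { 723/512; 181/128; 91/64; 23/16; 3/2; 2 } -> simplest 2891/2048
BBRRBBRBRRBRBB: Left { 0; 1; 5/4; 11/8; 45/32; 361/256; 1445/1024; 2891/2048 }, Right { 723/512; 181/128; 91/64; 23/16; 3/2; 2 } -> simplest 5783/4096
BBRRBBRBRRBRBBB: Left { 0; 1; 5/4; 11/8; 45/32; 361/256; 1445/1024; 2891/2048; 5783/4096 }, Right { 723/512; 181/128; 91/64; 23/16; 3/2; 2 } -> simplest 11567/8192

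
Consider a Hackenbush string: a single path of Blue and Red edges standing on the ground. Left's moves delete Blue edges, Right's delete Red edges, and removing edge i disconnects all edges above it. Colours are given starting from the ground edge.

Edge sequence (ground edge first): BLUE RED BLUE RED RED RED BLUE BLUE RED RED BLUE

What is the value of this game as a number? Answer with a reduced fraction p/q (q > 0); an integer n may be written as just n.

563/1024

edge 1 of 11 (BLUE): { 0 | ∅ } -> 1
edge 2 of 11 (RED): { 0 | 1 } -> 1/2
edge 3 of 11 (BLUE): { 0, 1/2 | 1 } -> 3/4
edge 4 of 11 (RED): { 0, 1/2 | 3/4, 1 } -> 5/8
edge 5 of 11 (RED): { 0, 1/2 | 5/8, 3/4, 1 } -> 9/16
edge 6 of 11 (RED): { 0, 1/2 | 9/16, 5/8, 3/4, 1 } -> 17/32
edge 7 of 11 (BLUE): { 0, 1/2, 17/32 | 9/16, 5/8, 3/4, 1 } -> 35/64
edge 8 of 11 (BLUE): { 0, 1/2, 17/32, 35/64 | 9/16, 5/8, 3/4, 1 } -> 71/128
edge 9 of 11 (RED): { 0, 1/2, 17/32, 35/64 | 71/128, 9/16, 5/8, 3/4, 1 } -> 141/256
edge 10 of 11 (RED): { 0, 1/2, 17/32, 35/64 | 141/256, 71/128, 9/16, 5/8, 3/4, 1 } -> 281/512
edge 11 of 11 (BLUE): { 0, 1/2, 17/32, 35/64, 281/512 | 141/256, 71/128, 9/16, 5/8, 3/4, 1 } -> 563/1024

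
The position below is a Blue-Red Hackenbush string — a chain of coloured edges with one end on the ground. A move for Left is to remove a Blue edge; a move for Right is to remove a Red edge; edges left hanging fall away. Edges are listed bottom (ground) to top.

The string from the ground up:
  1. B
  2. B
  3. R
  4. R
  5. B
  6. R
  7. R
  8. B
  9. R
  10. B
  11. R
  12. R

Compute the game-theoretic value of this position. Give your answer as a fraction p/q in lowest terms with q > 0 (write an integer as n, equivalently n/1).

1321/1024

B: Left { 0 }, Right { · } gives simplest 1
BB: Left { 0,1 }, Right { · } gives simplest 2
BBR: Left { 0,1 }, Right { 2 } gives simplest 3/2
BBRR: Left { 0,1 }, Right { 3/2,2 } gives simplest 5/4
BBRRB: Left { 0,1,5/4 }, Right { 3/2,2 } gives simplest 11/8
BBRRBR: Left { 0,1,5/4 }, Right { 11/8,3/2,2 } gives simplest 21/16
BBRRBRR: Left { 0,1,5/4 }, Right { 21/16,11/8,3/2,2 } gives simplest 41/32
BBRRBRRB: Left { 0,1,5/4,41/32 }, Right { 21/16,11/8,3/2,2 } gives simplest 83/64
BBRRBRRBR: Left { 0,1,5/4,41/32 }, Right { 83/64,21/16,11/8,3/2,2 } gives simplest 165/128
BBRRBRRBRB: Left { 0,1,5/4,41/32,165/128 }, Right { 83/64,21/16,11/8,3/2,2 } gives simplest 331/256
BBRRBRRBRBR: Left { 0,1,5/4,41/32,165/128 }, Right { 331/256,83/64,21/16,11/8,3/2,2 } gives simplest 661/512
BBRRBRRBRBRR: Left { 0,1,5/4,41/32,165/128 }, Right { 661/512,331/256,83/64,21/16,11/8,3/2,2 } gives simplest 1321/1024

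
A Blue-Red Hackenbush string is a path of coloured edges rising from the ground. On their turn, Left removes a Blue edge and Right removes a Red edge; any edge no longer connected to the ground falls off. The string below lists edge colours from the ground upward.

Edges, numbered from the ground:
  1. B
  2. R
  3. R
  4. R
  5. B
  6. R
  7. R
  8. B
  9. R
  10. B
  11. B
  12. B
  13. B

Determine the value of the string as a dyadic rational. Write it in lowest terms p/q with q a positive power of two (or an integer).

step 1: add B to get B; options L={ 0 } R={ — } → 1
step 2: add R to get BR; options L={ 0 } R={ 1 } → 1/2
step 3: add R to get BRR; options L={ 0 } R={ 1/2,1 } → 1/4
step 4: add R to get BRRR; options L={ 0 } R={ 1/4,1/2,1 } → 1/8
step 5: add B to get BRRRB; options L={ 0,1/8 } R={ 1/4,1/2,1 } → 3/16
step 6: add R to get BRRRBR; options L={ 0,1/8 } R={ 3/16,1/4,1/2,1 } → 5/32
step 7: add R to get BRRRBRR; options L={ 0,1/8 } R={ 5/32,3/16,1/4,1/2,1 } → 9/64
step 8: add B to get BRRRBRRB; options L={ 0,1/8,9/64 } R={ 5/32,3/16,1/4,1/2,1 } → 19/128
step 9: add R to get BRRRBRRBR; options L={ 0,1/8,9/64 } R={ 19/128,5/32,3/16,1/4,1/2,1 } → 37/256
step 10: add B to get BRRRBRRBRB; options L={ 0,1/8,9/64,37/256 } R={ 19/128,5/32,3/16,1/4,1/2,1 } → 75/512
step 11: add B to get BRRRBRRBRBB; options L={ 0,1/8,9/64,37/256,75/512 } R={ 19/128,5/32,3/16,1/4,1/2,1 } → 151/1024
step 12: add B to get BRRRBRRBRBBB; options L={ 0,1/8,9/64,37/256,75/512,151/1024 } R={ 19/128,5/32,3/16,1/4,1/2,1 } → 303/2048
step 13: add B to get BRRRBRRBRBBBB; options L={ 0,1/8,9/64,37/256,75/512,151/1024,303/2048 } R={ 19/128,5/32,3/16,1/4,1/2,1 } → 607/4096

607/4096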